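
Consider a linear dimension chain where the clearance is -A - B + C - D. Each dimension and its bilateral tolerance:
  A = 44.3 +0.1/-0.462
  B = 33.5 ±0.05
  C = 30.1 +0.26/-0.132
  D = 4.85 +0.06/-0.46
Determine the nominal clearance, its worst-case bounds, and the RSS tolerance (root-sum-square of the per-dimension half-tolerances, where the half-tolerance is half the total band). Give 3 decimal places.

Stack each dimension's contribution:
  -A: nom -44.300 → Σnom=-44.300; wc +0.462/-0.100 → slack +0.462/-0.100; half-tol=0.281, Σhalf²=0.078961
  -B: nom -33.500 → Σnom=-77.800; wc +0.050/-0.050 → slack +0.512/-0.150; half-tol=0.050, Σhalf²=0.081461
  +C: nom +30.100 → Σnom=-47.700; wc +0.260/-0.132 → slack +0.772/-0.282; half-tol=0.196, Σhalf²=0.119877
  -D: nom -4.850 → Σnom=-52.550; wc +0.460/-0.060 → slack +1.232/-0.342; half-tol=0.260, Σhalf²=0.187477
Nominal = -52.550. Worst-case = [-52.550 - 0.342, -52.550 + 1.232] = [-52.892, -51.318]. RSS = √0.187477 = 0.433.

nominal=-52.550 wc=[-52.892,-51.318] rss=0.433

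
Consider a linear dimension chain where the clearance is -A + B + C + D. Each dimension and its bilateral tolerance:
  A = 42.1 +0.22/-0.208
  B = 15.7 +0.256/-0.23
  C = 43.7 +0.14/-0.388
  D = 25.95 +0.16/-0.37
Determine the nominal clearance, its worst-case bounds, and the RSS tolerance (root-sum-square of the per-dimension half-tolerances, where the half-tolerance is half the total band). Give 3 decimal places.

Stack each dimension's contribution:
  -A: nom -42.100 → Σnom=-42.100; wc +0.208/-0.220 → slack +0.208/-0.220; half-tol=0.214, Σhalf²=0.045796
  +B: nom +15.700 → Σnom=-26.400; wc +0.256/-0.230 → slack +0.464/-0.450; half-tol=0.243, Σhalf²=0.104845
  +C: nom +43.700 → Σnom=17.300; wc +0.140/-0.388 → slack +0.604/-0.838; half-tol=0.264, Σhalf²=0.174541
  +D: nom +25.950 → Σnom=43.250; wc +0.160/-0.370 → slack +0.764/-1.208; half-tol=0.265, Σhalf²=0.244766
Nominal = 43.250. Worst-case = [43.250 - 1.208, 43.250 + 0.764] = [42.042, 44.014]. RSS = √0.244766 = 0.495.

nominal=43.250 wc=[42.042,44.014] rss=0.495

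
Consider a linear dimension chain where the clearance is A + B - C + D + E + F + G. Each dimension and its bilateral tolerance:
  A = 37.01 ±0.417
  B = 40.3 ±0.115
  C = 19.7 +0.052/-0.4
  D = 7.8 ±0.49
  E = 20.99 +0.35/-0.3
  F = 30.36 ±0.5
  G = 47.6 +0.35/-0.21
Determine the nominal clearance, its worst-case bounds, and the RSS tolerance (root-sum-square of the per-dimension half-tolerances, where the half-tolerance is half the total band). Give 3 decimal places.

nominal=164.360 wc=[162.276,166.982] rss=0.955

Stack each dimension's contribution:
  +A: nom +37.010 → Σnom=37.010; wc +0.417/-0.417 → slack +0.417/-0.417; half-tol=0.417, Σhalf²=0.173889
  +B: nom +40.300 → Σnom=77.310; wc +0.115/-0.115 → slack +0.532/-0.532; half-tol=0.115, Σhalf²=0.187114
  -C: nom -19.700 → Σnom=57.610; wc +0.400/-0.052 → slack +0.932/-0.584; half-tol=0.226, Σhalf²=0.238190
  +D: nom +7.800 → Σnom=65.410; wc +0.490/-0.490 → slack +1.422/-1.074; half-tol=0.490, Σhalf²=0.478290
  +E: nom +20.990 → Σnom=86.400; wc +0.350/-0.300 → slack +1.772/-1.374; half-tol=0.325, Σhalf²=0.583915
  +F: nom +30.360 → Σnom=116.760; wc +0.500/-0.500 → slack +2.272/-1.874; half-tol=0.500, Σhalf²=0.833915
  +G: nom +47.600 → Σnom=164.360; wc +0.350/-0.210 → slack +2.622/-2.084; half-tol=0.280, Σhalf²=0.912315
Nominal = 164.360. Worst-case = [164.360 - 2.084, 164.360 + 2.622] = [162.276, 166.982]. RSS = √0.912315 = 0.955.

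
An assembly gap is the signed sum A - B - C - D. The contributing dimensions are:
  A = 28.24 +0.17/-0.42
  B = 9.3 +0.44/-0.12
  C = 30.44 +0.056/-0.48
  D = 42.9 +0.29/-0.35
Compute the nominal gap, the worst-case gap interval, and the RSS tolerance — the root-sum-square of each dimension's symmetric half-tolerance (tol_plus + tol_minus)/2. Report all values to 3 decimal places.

Stack each dimension's contribution:
  +A: nom +28.240 → Σnom=28.240; wc +0.170/-0.420 → slack +0.170/-0.420; half-tol=0.295, Σhalf²=0.087025
  -B: nom -9.300 → Σnom=18.940; wc +0.120/-0.440 → slack +0.290/-0.860; half-tol=0.280, Σhalf²=0.165425
  -C: nom -30.440 → Σnom=-11.500; wc +0.480/-0.056 → slack +0.770/-0.916; half-tol=0.268, Σhalf²=0.237249
  -D: nom -42.900 → Σnom=-54.400; wc +0.350/-0.290 → slack +1.120/-1.206; half-tol=0.320, Σhalf²=0.339649
Nominal = -54.400. Worst-case = [-54.400 - 1.206, -54.400 + 1.120] = [-55.606, -53.280]. RSS = √0.339649 = 0.583.

nominal=-54.400 wc=[-55.606,-53.280] rss=0.583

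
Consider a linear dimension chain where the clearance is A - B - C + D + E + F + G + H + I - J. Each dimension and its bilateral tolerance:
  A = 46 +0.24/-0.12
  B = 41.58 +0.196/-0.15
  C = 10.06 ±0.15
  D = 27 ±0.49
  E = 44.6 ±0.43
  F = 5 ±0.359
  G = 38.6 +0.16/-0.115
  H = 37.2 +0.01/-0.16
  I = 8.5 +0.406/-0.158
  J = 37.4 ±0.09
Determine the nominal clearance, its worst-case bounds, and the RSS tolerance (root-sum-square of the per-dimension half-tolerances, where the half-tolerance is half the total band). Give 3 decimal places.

nominal=117.860 wc=[115.592,120.345] rss=0.867

Stack each dimension's contribution:
  +A: nom +46.000 → Σnom=46.000; wc +0.240/-0.120 → slack +0.240/-0.120; half-tol=0.180, Σhalf²=0.032400
  -B: nom -41.580 → Σnom=4.420; wc +0.150/-0.196 → slack +0.390/-0.316; half-tol=0.173, Σhalf²=0.062329
  -C: nom -10.060 → Σnom=-5.640; wc +0.150/-0.150 → slack +0.540/-0.466; half-tol=0.150, Σhalf²=0.084829
  +D: nom +27.000 → Σnom=21.360; wc +0.490/-0.490 → slack +1.030/-0.956; half-tol=0.490, Σhalf²=0.324929
  +E: nom +44.600 → Σnom=65.960; wc +0.430/-0.430 → slack +1.460/-1.386; half-tol=0.430, Σhalf²=0.509829
  +F: nom +5.000 → Σnom=70.960; wc +0.359/-0.359 → slack +1.819/-1.745; half-tol=0.359, Σhalf²=0.638710
  +G: nom +38.600 → Σnom=109.560; wc +0.160/-0.115 → slack +1.979/-1.860; half-tol=0.138, Σhalf²=0.657616
  +H: nom +37.200 → Σnom=146.760; wc +0.010/-0.160 → slack +1.989/-2.020; half-tol=0.085, Σhalf²=0.664841
  +I: nom +8.500 → Σnom=155.260; wc +0.406/-0.158 → slack +2.395/-2.178; half-tol=0.282, Σhalf²=0.744365
  -J: nom -37.400 → Σnom=117.860; wc +0.090/-0.090 → slack +2.485/-2.268; half-tol=0.090, Σhalf²=0.752465
Nominal = 117.860. Worst-case = [117.860 - 2.268, 117.860 + 2.485] = [115.592, 120.345]. RSS = √0.752465 = 0.867.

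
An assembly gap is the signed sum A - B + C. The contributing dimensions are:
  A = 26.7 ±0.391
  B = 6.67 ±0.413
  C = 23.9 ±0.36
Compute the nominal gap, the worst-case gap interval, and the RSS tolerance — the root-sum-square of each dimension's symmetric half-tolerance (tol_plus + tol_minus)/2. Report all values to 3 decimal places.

nominal=43.930 wc=[42.766,45.094] rss=0.673

Stack each dimension's contribution:
  +A: nom +26.700 → Σnom=26.700; wc +0.391/-0.391 → slack +0.391/-0.391; half-tol=0.391, Σhalf²=0.152881
  -B: nom -6.670 → Σnom=20.030; wc +0.413/-0.413 → slack +0.804/-0.804; half-tol=0.413, Σhalf²=0.323450
  +C: nom +23.900 → Σnom=43.930; wc +0.360/-0.360 → slack +1.164/-1.164; half-tol=0.360, Σhalf²=0.453050
Nominal = 43.930. Worst-case = [43.930 - 1.164, 43.930 + 1.164] = [42.766, 45.094]. RSS = √0.453050 = 0.673.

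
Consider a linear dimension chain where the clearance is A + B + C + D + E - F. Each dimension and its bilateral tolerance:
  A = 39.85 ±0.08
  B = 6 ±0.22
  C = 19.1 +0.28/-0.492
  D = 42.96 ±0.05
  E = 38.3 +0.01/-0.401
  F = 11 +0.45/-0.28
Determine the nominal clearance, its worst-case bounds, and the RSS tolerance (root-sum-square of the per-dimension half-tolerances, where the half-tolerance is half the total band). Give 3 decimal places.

nominal=135.210 wc=[133.517,136.130] rss=0.618

Stack each dimension's contribution:
  +A: nom +39.850 → Σnom=39.850; wc +0.080/-0.080 → slack +0.080/-0.080; half-tol=0.080, Σhalf²=0.006400
  +B: nom +6.000 → Σnom=45.850; wc +0.220/-0.220 → slack +0.300/-0.300; half-tol=0.220, Σhalf²=0.054800
  +C: nom +19.100 → Σnom=64.950; wc +0.280/-0.492 → slack +0.580/-0.792; half-tol=0.386, Σhalf²=0.203796
  +D: nom +42.960 → Σnom=107.910; wc +0.050/-0.050 → slack +0.630/-0.842; half-tol=0.050, Σhalf²=0.206296
  +E: nom +38.300 → Σnom=146.210; wc +0.010/-0.401 → slack +0.640/-1.243; half-tol=0.206, Σhalf²=0.248526
  -F: nom -11.000 → Σnom=135.210; wc +0.280/-0.450 → slack +0.920/-1.693; half-tol=0.365, Σhalf²=0.381751
Nominal = 135.210. Worst-case = [135.210 - 1.693, 135.210 + 0.920] = [133.517, 136.130]. RSS = √0.381751 = 0.618.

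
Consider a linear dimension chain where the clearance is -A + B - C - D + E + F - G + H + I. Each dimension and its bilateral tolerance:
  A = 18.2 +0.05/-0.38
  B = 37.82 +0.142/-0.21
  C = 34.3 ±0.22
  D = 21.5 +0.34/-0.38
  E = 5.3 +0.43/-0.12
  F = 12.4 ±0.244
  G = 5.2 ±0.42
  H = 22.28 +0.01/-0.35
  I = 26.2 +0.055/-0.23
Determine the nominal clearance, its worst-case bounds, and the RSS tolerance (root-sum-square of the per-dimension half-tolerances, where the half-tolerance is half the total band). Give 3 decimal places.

Stack each dimension's contribution:
  -A: nom -18.200 → Σnom=-18.200; wc +0.380/-0.050 → slack +0.380/-0.050; half-tol=0.215, Σhalf²=0.046225
  +B: nom +37.820 → Σnom=19.620; wc +0.142/-0.210 → slack +0.522/-0.260; half-tol=0.176, Σhalf²=0.077201
  -C: nom -34.300 → Σnom=-14.680; wc +0.220/-0.220 → slack +0.742/-0.480; half-tol=0.220, Σhalf²=0.125601
  -D: nom -21.500 → Σnom=-36.180; wc +0.380/-0.340 → slack +1.122/-0.820; half-tol=0.360, Σhalf²=0.255201
  +E: nom +5.300 → Σnom=-30.880; wc +0.430/-0.120 → slack +1.552/-0.940; half-tol=0.275, Σhalf²=0.330826
  +F: nom +12.400 → Σnom=-18.480; wc +0.244/-0.244 → slack +1.796/-1.184; half-tol=0.244, Σhalf²=0.390362
  -G: nom -5.200 → Σnom=-23.680; wc +0.420/-0.420 → slack +2.216/-1.604; half-tol=0.420, Σhalf²=0.566762
  +H: nom +22.280 → Σnom=-1.400; wc +0.010/-0.350 → slack +2.226/-1.954; half-tol=0.180, Σhalf²=0.599162
  +I: nom +26.200 → Σnom=24.800; wc +0.055/-0.230 → slack +2.281/-2.184; half-tol=0.143, Σhalf²=0.619468
Nominal = 24.800. Worst-case = [24.800 - 2.184, 24.800 + 2.281] = [22.616, 27.081]. RSS = √0.619468 = 0.787.

nominal=24.800 wc=[22.616,27.081] rss=0.787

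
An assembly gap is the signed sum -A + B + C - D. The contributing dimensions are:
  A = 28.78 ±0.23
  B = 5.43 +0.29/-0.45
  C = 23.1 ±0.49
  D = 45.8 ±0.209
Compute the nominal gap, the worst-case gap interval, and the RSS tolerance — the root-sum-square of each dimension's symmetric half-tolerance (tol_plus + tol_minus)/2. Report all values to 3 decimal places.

nominal=-46.050 wc=[-47.429,-44.831] rss=0.688

Stack each dimension's contribution:
  -A: nom -28.780 → Σnom=-28.780; wc +0.230/-0.230 → slack +0.230/-0.230; half-tol=0.230, Σhalf²=0.052900
  +B: nom +5.430 → Σnom=-23.350; wc +0.290/-0.450 → slack +0.520/-0.680; half-tol=0.370, Σhalf²=0.189800
  +C: nom +23.100 → Σnom=-0.250; wc +0.490/-0.490 → slack +1.010/-1.170; half-tol=0.490, Σhalf²=0.429900
  -D: nom -45.800 → Σnom=-46.050; wc +0.209/-0.209 → slack +1.219/-1.379; half-tol=0.209, Σhalf²=0.473581
Nominal = -46.050. Worst-case = [-46.050 - 1.379, -46.050 + 1.219] = [-47.429, -44.831]. RSS = √0.473581 = 0.688.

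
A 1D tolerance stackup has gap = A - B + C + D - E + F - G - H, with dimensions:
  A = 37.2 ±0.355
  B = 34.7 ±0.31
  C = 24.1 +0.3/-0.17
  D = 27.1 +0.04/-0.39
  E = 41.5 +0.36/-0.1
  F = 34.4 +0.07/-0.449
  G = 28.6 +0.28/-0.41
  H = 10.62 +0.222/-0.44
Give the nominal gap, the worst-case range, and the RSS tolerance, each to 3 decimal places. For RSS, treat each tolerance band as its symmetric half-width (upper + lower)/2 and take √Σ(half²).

Stack each dimension's contribution:
  +A: nom +37.200 → Σnom=37.200; wc +0.355/-0.355 → slack +0.355/-0.355; half-tol=0.355, Σhalf²=0.126025
  -B: nom -34.700 → Σnom=2.500; wc +0.310/-0.310 → slack +0.665/-0.665; half-tol=0.310, Σhalf²=0.222125
  +C: nom +24.100 → Σnom=26.600; wc +0.300/-0.170 → slack +0.965/-0.835; half-tol=0.235, Σhalf²=0.277350
  +D: nom +27.100 → Σnom=53.700; wc +0.040/-0.390 → slack +1.005/-1.225; half-tol=0.215, Σhalf²=0.323575
  -E: nom -41.500 → Σnom=12.200; wc +0.100/-0.360 → slack +1.105/-1.585; half-tol=0.230, Σhalf²=0.376475
  +F: nom +34.400 → Σnom=46.600; wc +0.070/-0.449 → slack +1.175/-2.034; half-tol=0.260, Σhalf²=0.443815
  -G: nom -28.600 → Σnom=18.000; wc +0.410/-0.280 → slack +1.585/-2.314; half-tol=0.345, Σhalf²=0.562840
  -H: nom -10.620 → Σnom=7.380; wc +0.440/-0.222 → slack +2.025/-2.536; half-tol=0.331, Σhalf²=0.672401
Nominal = 7.380. Worst-case = [7.380 - 2.536, 7.380 + 2.025] = [4.844, 9.405]. RSS = √0.672401 = 0.820.

nominal=7.380 wc=[4.844,9.405] rss=0.820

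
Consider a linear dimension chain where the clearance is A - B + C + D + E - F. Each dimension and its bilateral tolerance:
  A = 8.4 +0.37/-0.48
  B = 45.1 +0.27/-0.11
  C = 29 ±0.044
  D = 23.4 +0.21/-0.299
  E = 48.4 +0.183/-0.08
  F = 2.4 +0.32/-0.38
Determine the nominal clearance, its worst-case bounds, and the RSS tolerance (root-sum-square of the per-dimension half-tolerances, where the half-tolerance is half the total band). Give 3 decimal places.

nominal=61.700 wc=[60.207,62.997] rss=0.651

Stack each dimension's contribution:
  +A: nom +8.400 → Σnom=8.400; wc +0.370/-0.480 → slack +0.370/-0.480; half-tol=0.425, Σhalf²=0.180625
  -B: nom -45.100 → Σnom=-36.700; wc +0.110/-0.270 → slack +0.480/-0.750; half-tol=0.190, Σhalf²=0.216725
  +C: nom +29.000 → Σnom=-7.700; wc +0.044/-0.044 → slack +0.524/-0.794; half-tol=0.044, Σhalf²=0.218661
  +D: nom +23.400 → Σnom=15.700; wc +0.210/-0.299 → slack +0.734/-1.093; half-tol=0.255, Σhalf²=0.283431
  +E: nom +48.400 → Σnom=64.100; wc +0.183/-0.080 → slack +0.917/-1.173; half-tol=0.132, Σhalf²=0.300723
  -F: nom -2.400 → Σnom=61.700; wc +0.380/-0.320 → slack +1.297/-1.493; half-tol=0.350, Σhalf²=0.423223
Nominal = 61.700. Worst-case = [61.700 - 1.493, 61.700 + 1.297] = [60.207, 62.997]. RSS = √0.423223 = 0.651.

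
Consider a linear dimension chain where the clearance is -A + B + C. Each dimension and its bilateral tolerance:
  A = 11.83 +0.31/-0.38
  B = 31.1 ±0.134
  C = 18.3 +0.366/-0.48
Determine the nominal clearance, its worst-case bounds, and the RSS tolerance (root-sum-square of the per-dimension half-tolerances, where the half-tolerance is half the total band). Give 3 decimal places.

nominal=37.570 wc=[36.646,38.450] rss=0.562

Stack each dimension's contribution:
  -A: nom -11.830 → Σnom=-11.830; wc +0.380/-0.310 → slack +0.380/-0.310; half-tol=0.345, Σhalf²=0.119025
  +B: nom +31.100 → Σnom=19.270; wc +0.134/-0.134 → slack +0.514/-0.444; half-tol=0.134, Σhalf²=0.136981
  +C: nom +18.300 → Σnom=37.570; wc +0.366/-0.480 → slack +0.880/-0.924; half-tol=0.423, Σhalf²=0.315910
Nominal = 37.570. Worst-case = [37.570 - 0.924, 37.570 + 0.880] = [36.646, 38.450]. RSS = √0.315910 = 0.562.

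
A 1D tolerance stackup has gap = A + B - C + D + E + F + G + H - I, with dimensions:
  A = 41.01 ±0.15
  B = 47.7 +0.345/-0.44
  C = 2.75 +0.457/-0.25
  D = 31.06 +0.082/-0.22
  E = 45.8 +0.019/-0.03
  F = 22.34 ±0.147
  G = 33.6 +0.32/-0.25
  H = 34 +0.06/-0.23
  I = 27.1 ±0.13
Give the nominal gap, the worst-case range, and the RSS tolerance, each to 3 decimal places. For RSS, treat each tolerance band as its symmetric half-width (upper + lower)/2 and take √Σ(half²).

nominal=225.660 wc=[223.606,227.163] rss=0.682

Stack each dimension's contribution:
  +A: nom +41.010 → Σnom=41.010; wc +0.150/-0.150 → slack +0.150/-0.150; half-tol=0.150, Σhalf²=0.022500
  +B: nom +47.700 → Σnom=88.710; wc +0.345/-0.440 → slack +0.495/-0.590; half-tol=0.392, Σhalf²=0.176556
  -C: nom -2.750 → Σnom=85.960; wc +0.250/-0.457 → slack +0.745/-1.047; half-tol=0.354, Σhalf²=0.301519
  +D: nom +31.060 → Σnom=117.020; wc +0.082/-0.220 → slack +0.827/-1.267; half-tol=0.151, Σhalf²=0.324320
  +E: nom +45.800 → Σnom=162.820; wc +0.019/-0.030 → slack +0.846/-1.297; half-tol=0.025, Σhalf²=0.324920
  +F: nom +22.340 → Σnom=185.160; wc +0.147/-0.147 → slack +0.993/-1.444; half-tol=0.147, Σhalf²=0.346529
  +G: nom +33.600 → Σnom=218.760; wc +0.320/-0.250 → slack +1.313/-1.694; half-tol=0.285, Σhalf²=0.427754
  +H: nom +34.000 → Σnom=252.760; wc +0.060/-0.230 → slack +1.373/-1.924; half-tol=0.145, Σhalf²=0.448779
  -I: nom -27.100 → Σnom=225.660; wc +0.130/-0.130 → slack +1.503/-2.054; half-tol=0.130, Σhalf²=0.465679
Nominal = 225.660. Worst-case = [225.660 - 2.054, 225.660 + 1.503] = [223.606, 227.163]. RSS = √0.465679 = 0.682.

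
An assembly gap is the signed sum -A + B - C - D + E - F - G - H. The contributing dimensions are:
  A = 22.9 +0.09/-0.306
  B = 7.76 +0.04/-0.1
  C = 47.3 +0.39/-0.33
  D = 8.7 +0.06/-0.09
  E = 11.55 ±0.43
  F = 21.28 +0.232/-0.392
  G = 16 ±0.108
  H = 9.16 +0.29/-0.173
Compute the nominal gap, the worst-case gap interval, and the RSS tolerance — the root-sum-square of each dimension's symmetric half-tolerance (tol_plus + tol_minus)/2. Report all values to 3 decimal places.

nominal=-106.030 wc=[-107.730,-104.161] rss=0.726

Stack each dimension's contribution:
  -A: nom -22.900 → Σnom=-22.900; wc +0.306/-0.090 → slack +0.306/-0.090; half-tol=0.198, Σhalf²=0.039204
  +B: nom +7.760 → Σnom=-15.140; wc +0.040/-0.100 → slack +0.346/-0.190; half-tol=0.070, Σhalf²=0.044104
  -C: nom -47.300 → Σnom=-62.440; wc +0.330/-0.390 → slack +0.676/-0.580; half-tol=0.360, Σhalf²=0.173704
  -D: nom -8.700 → Σnom=-71.140; wc +0.090/-0.060 → slack +0.766/-0.640; half-tol=0.075, Σhalf²=0.179329
  +E: nom +11.550 → Σnom=-59.590; wc +0.430/-0.430 → slack +1.196/-1.070; half-tol=0.430, Σhalf²=0.364229
  -F: nom -21.280 → Σnom=-80.870; wc +0.392/-0.232 → slack +1.588/-1.302; half-tol=0.312, Σhalf²=0.461573
  -G: nom -16.000 → Σnom=-96.870; wc +0.108/-0.108 → slack +1.696/-1.410; half-tol=0.108, Σhalf²=0.473237
  -H: nom -9.160 → Σnom=-106.030; wc +0.173/-0.290 → slack +1.869/-1.700; half-tol=0.231, Σhalf²=0.526829
Nominal = -106.030. Worst-case = [-106.030 - 1.700, -106.030 + 1.869] = [-107.730, -104.161]. RSS = √0.526829 = 0.726.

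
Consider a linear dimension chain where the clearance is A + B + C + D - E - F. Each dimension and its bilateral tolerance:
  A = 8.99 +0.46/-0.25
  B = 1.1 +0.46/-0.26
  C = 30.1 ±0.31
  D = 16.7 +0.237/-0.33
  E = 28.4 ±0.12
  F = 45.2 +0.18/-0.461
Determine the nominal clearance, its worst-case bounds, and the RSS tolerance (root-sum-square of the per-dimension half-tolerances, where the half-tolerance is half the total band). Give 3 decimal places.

nominal=-16.710 wc=[-18.160,-14.662] rss=0.741

Stack each dimension's contribution:
  +A: nom +8.990 → Σnom=8.990; wc +0.460/-0.250 → slack +0.460/-0.250; half-tol=0.355, Σhalf²=0.126025
  +B: nom +1.100 → Σnom=10.090; wc +0.460/-0.260 → slack +0.920/-0.510; half-tol=0.360, Σhalf²=0.255625
  +C: nom +30.100 → Σnom=40.190; wc +0.310/-0.310 → slack +1.230/-0.820; half-tol=0.310, Σhalf²=0.351725
  +D: nom +16.700 → Σnom=56.890; wc +0.237/-0.330 → slack +1.467/-1.150; half-tol=0.283, Σhalf²=0.432097
  -E: nom -28.400 → Σnom=28.490; wc +0.120/-0.120 → slack +1.587/-1.270; half-tol=0.120, Σhalf²=0.446497
  -F: nom -45.200 → Σnom=-16.710; wc +0.461/-0.180 → slack +2.048/-1.450; half-tol=0.321, Σhalf²=0.549218
Nominal = -16.710. Worst-case = [-16.710 - 1.450, -16.710 + 2.048] = [-18.160, -14.662]. RSS = √0.549218 = 0.741.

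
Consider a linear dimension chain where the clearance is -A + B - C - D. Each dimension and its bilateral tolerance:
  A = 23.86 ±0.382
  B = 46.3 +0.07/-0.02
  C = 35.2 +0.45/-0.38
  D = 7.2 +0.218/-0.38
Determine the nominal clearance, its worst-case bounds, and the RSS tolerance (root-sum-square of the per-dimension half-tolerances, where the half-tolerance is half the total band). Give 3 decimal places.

Stack each dimension's contribution:
  -A: nom -23.860 → Σnom=-23.860; wc +0.382/-0.382 → slack +0.382/-0.382; half-tol=0.382, Σhalf²=0.145924
  +B: nom +46.300 → Σnom=22.440; wc +0.070/-0.020 → slack +0.452/-0.402; half-tol=0.045, Σhalf²=0.147949
  -C: nom -35.200 → Σnom=-12.760; wc +0.380/-0.450 → slack +0.832/-0.852; half-tol=0.415, Σhalf²=0.320174
  -D: nom -7.200 → Σnom=-19.960; wc +0.380/-0.218 → slack +1.212/-1.070; half-tol=0.299, Σhalf²=0.409575
Nominal = -19.960. Worst-case = [-19.960 - 1.070, -19.960 + 1.212] = [-21.030, -18.748]. RSS = √0.409575 = 0.640.

nominal=-19.960 wc=[-21.030,-18.748] rss=0.640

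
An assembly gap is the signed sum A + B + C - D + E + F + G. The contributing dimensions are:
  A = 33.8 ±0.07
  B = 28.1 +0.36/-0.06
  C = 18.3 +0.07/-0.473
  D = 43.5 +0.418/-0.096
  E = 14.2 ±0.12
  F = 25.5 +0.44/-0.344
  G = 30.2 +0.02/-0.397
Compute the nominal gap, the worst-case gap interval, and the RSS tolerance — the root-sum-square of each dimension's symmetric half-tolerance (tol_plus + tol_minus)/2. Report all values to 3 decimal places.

nominal=106.600 wc=[104.718,107.776] rss=0.633

Stack each dimension's contribution:
  +A: nom +33.800 → Σnom=33.800; wc +0.070/-0.070 → slack +0.070/-0.070; half-tol=0.070, Σhalf²=0.004900
  +B: nom +28.100 → Σnom=61.900; wc +0.360/-0.060 → slack +0.430/-0.130; half-tol=0.210, Σhalf²=0.049000
  +C: nom +18.300 → Σnom=80.200; wc +0.070/-0.473 → slack +0.500/-0.603; half-tol=0.271, Σhalf²=0.122712
  -D: nom -43.500 → Σnom=36.700; wc +0.096/-0.418 → slack +0.596/-1.021; half-tol=0.257, Σhalf²=0.188761
  +E: nom +14.200 → Σnom=50.900; wc +0.120/-0.120 → slack +0.716/-1.141; half-tol=0.120, Σhalf²=0.203161
  +F: nom +25.500 → Σnom=76.400; wc +0.440/-0.344 → slack +1.156/-1.485; half-tol=0.392, Σhalf²=0.356825
  +G: nom +30.200 → Σnom=106.600; wc +0.020/-0.397 → slack +1.176/-1.882; half-tol=0.209, Σhalf²=0.400297
Nominal = 106.600. Worst-case = [106.600 - 1.882, 106.600 + 1.176] = [104.718, 107.776]. RSS = √0.400297 = 0.633.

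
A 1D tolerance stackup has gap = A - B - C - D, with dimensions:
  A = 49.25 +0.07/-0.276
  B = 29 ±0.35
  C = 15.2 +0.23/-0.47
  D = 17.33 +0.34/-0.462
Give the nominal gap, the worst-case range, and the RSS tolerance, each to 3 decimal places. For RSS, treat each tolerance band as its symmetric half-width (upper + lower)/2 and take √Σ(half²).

Stack each dimension's contribution:
  +A: nom +49.250 → Σnom=49.250; wc +0.070/-0.276 → slack +0.070/-0.276; half-tol=0.173, Σhalf²=0.029929
  -B: nom -29.000 → Σnom=20.250; wc +0.350/-0.350 → slack +0.420/-0.626; half-tol=0.350, Σhalf²=0.152429
  -C: nom -15.200 → Σnom=5.050; wc +0.470/-0.230 → slack +0.890/-0.856; half-tol=0.350, Σhalf²=0.274929
  -D: nom -17.330 → Σnom=-12.280; wc +0.462/-0.340 → slack +1.352/-1.196; half-tol=0.401, Σhalf²=0.435730
Nominal = -12.280. Worst-case = [-12.280 - 1.196, -12.280 + 1.352] = [-13.476, -10.928]. RSS = √0.435730 = 0.660.

nominal=-12.280 wc=[-13.476,-10.928] rss=0.660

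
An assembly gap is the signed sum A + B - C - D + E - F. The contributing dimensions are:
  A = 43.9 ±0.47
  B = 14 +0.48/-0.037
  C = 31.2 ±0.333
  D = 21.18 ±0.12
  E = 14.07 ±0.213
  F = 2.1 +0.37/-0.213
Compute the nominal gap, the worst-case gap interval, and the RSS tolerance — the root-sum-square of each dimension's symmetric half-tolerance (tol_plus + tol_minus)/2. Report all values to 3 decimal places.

Stack each dimension's contribution:
  +A: nom +43.900 → Σnom=43.900; wc +0.470/-0.470 → slack +0.470/-0.470; half-tol=0.470, Σhalf²=0.220900
  +B: nom +14.000 → Σnom=57.900; wc +0.480/-0.037 → slack +0.950/-0.507; half-tol=0.259, Σhalf²=0.287722
  -C: nom -31.200 → Σnom=26.700; wc +0.333/-0.333 → slack +1.283/-0.840; half-tol=0.333, Σhalf²=0.398611
  -D: nom -21.180 → Σnom=5.520; wc +0.120/-0.120 → slack +1.403/-0.960; half-tol=0.120, Σhalf²=0.413011
  +E: nom +14.070 → Σnom=19.590; wc +0.213/-0.213 → slack +1.616/-1.173; half-tol=0.213, Σhalf²=0.458380
  -F: nom -2.100 → Σnom=17.490; wc +0.213/-0.370 → slack +1.829/-1.543; half-tol=0.291, Σhalf²=0.543353
Nominal = 17.490. Worst-case = [17.490 - 1.543, 17.490 + 1.829] = [15.947, 19.319]. RSS = √0.543353 = 0.737.

nominal=17.490 wc=[15.947,19.319] rss=0.737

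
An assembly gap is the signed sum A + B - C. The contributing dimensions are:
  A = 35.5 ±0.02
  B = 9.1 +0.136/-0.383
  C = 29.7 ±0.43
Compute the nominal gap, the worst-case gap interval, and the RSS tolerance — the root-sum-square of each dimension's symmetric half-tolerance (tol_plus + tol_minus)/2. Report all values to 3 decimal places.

nominal=14.900 wc=[14.067,15.486] rss=0.503

Stack each dimension's contribution:
  +A: nom +35.500 → Σnom=35.500; wc +0.020/-0.020 → slack +0.020/-0.020; half-tol=0.020, Σhalf²=0.000400
  +B: nom +9.100 → Σnom=44.600; wc +0.136/-0.383 → slack +0.156/-0.403; half-tol=0.260, Σhalf²=0.067740
  -C: nom -29.700 → Σnom=14.900; wc +0.430/-0.430 → slack +0.586/-0.833; half-tol=0.430, Σhalf²=0.252640
Nominal = 14.900. Worst-case = [14.900 - 0.833, 14.900 + 0.586] = [14.067, 15.486]. RSS = √0.252640 = 0.503.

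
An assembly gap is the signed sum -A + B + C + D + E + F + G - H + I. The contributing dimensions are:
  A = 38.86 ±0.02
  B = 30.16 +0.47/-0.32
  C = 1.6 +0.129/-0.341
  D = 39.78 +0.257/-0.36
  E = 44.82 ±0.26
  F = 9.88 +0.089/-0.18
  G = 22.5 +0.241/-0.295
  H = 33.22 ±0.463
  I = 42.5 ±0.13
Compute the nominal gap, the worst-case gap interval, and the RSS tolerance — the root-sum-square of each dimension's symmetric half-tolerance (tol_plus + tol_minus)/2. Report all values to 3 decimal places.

nominal=119.160 wc=[116.791,121.219] rss=0.834

Stack each dimension's contribution:
  -A: nom -38.860 → Σnom=-38.860; wc +0.020/-0.020 → slack +0.020/-0.020; half-tol=0.020, Σhalf²=0.000400
  +B: nom +30.160 → Σnom=-8.700; wc +0.470/-0.320 → slack +0.490/-0.340; half-tol=0.395, Σhalf²=0.156425
  +C: nom +1.600 → Σnom=-7.100; wc +0.129/-0.341 → slack +0.619/-0.681; half-tol=0.235, Σhalf²=0.211650
  +D: nom +39.780 → Σnom=32.680; wc +0.257/-0.360 → slack +0.876/-1.041; half-tol=0.308, Σhalf²=0.306822
  +E: nom +44.820 → Σnom=77.500; wc +0.260/-0.260 → slack +1.136/-1.301; half-tol=0.260, Σhalf²=0.374422
  +F: nom +9.880 → Σnom=87.380; wc +0.089/-0.180 → slack +1.225/-1.481; half-tol=0.135, Σhalf²=0.392513
  +G: nom +22.500 → Σnom=109.880; wc +0.241/-0.295 → slack +1.466/-1.776; half-tol=0.268, Σhalf²=0.464337
  -H: nom -33.220 → Σnom=76.660; wc +0.463/-0.463 → slack +1.929/-2.239; half-tol=0.463, Σhalf²=0.678706
  +I: nom +42.500 → Σnom=119.160; wc +0.130/-0.130 → slack +2.059/-2.369; half-tol=0.130, Σhalf²=0.695606
Nominal = 119.160. Worst-case = [119.160 - 2.369, 119.160 + 2.059] = [116.791, 121.219]. RSS = √0.695606 = 0.834.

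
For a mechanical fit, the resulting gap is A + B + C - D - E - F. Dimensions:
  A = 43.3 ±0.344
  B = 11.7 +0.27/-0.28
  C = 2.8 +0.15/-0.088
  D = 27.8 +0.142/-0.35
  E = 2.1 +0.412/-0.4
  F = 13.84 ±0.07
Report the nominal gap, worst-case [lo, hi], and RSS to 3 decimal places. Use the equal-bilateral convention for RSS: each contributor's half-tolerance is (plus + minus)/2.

nominal=14.060 wc=[12.724,15.644] rss=0.662

Stack each dimension's contribution:
  +A: nom +43.300 → Σnom=43.300; wc +0.344/-0.344 → slack +0.344/-0.344; half-tol=0.344, Σhalf²=0.118336
  +B: nom +11.700 → Σnom=55.000; wc +0.270/-0.280 → slack +0.614/-0.624; half-tol=0.275, Σhalf²=0.193961
  +C: nom +2.800 → Σnom=57.800; wc +0.150/-0.088 → slack +0.764/-0.712; half-tol=0.119, Σhalf²=0.208122
  -D: nom -27.800 → Σnom=30.000; wc +0.350/-0.142 → slack +1.114/-0.854; half-tol=0.246, Σhalf²=0.268638
  -E: nom -2.100 → Σnom=27.900; wc +0.400/-0.412 → slack +1.514/-1.266; half-tol=0.406, Σhalf²=0.433474
  -F: nom -13.840 → Σnom=14.060; wc +0.070/-0.070 → slack +1.584/-1.336; half-tol=0.070, Σhalf²=0.438374
Nominal = 14.060. Worst-case = [14.060 - 1.336, 14.060 + 1.584] = [12.724, 15.644]. RSS = √0.438374 = 0.662.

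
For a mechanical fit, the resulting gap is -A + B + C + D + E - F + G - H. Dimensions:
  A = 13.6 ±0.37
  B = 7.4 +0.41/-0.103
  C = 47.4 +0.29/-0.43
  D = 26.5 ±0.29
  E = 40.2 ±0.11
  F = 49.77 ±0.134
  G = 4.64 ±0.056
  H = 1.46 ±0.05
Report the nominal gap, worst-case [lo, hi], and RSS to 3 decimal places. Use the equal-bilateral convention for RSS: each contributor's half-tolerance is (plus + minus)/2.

nominal=61.310 wc=[59.767,63.020] rss=0.672

Stack each dimension's contribution:
  -A: nom -13.600 → Σnom=-13.600; wc +0.370/-0.370 → slack +0.370/-0.370; half-tol=0.370, Σhalf²=0.136900
  +B: nom +7.400 → Σnom=-6.200; wc +0.410/-0.103 → slack +0.780/-0.473; half-tol=0.257, Σhalf²=0.202692
  +C: nom +47.400 → Σnom=41.200; wc +0.290/-0.430 → slack +1.070/-0.903; half-tol=0.360, Σhalf²=0.332292
  +D: nom +26.500 → Σnom=67.700; wc +0.290/-0.290 → slack +1.360/-1.193; half-tol=0.290, Σhalf²=0.416392
  +E: nom +40.200 → Σnom=107.900; wc +0.110/-0.110 → slack +1.470/-1.303; half-tol=0.110, Σhalf²=0.428492
  -F: nom -49.770 → Σnom=58.130; wc +0.134/-0.134 → slack +1.604/-1.437; half-tol=0.134, Σhalf²=0.446448
  +G: nom +4.640 → Σnom=62.770; wc +0.056/-0.056 → slack +1.660/-1.493; half-tol=0.056, Σhalf²=0.449584
  -H: nom -1.460 → Σnom=61.310; wc +0.050/-0.050 → slack +1.710/-1.543; half-tol=0.050, Σhalf²=0.452084
Nominal = 61.310. Worst-case = [61.310 - 1.543, 61.310 + 1.710] = [59.767, 63.020]. RSS = √0.452084 = 0.672.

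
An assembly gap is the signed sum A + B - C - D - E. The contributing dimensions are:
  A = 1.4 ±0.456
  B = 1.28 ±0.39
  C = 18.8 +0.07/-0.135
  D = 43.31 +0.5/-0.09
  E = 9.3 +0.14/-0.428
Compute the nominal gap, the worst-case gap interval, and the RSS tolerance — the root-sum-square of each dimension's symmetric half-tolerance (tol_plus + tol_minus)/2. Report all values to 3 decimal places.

nominal=-68.730 wc=[-70.286,-67.231] rss=0.734

Stack each dimension's contribution:
  +A: nom +1.400 → Σnom=1.400; wc +0.456/-0.456 → slack +0.456/-0.456; half-tol=0.456, Σhalf²=0.207936
  +B: nom +1.280 → Σnom=2.680; wc +0.390/-0.390 → slack +0.846/-0.846; half-tol=0.390, Σhalf²=0.360036
  -C: nom -18.800 → Σnom=-16.120; wc +0.135/-0.070 → slack +0.981/-0.916; half-tol=0.103, Σhalf²=0.370542
  -D: nom -43.310 → Σnom=-59.430; wc +0.090/-0.500 → slack +1.071/-1.416; half-tol=0.295, Σhalf²=0.457567
  -E: nom -9.300 → Σnom=-68.730; wc +0.428/-0.140 → slack +1.499/-1.556; half-tol=0.284, Σhalf²=0.538223
Nominal = -68.730. Worst-case = [-68.730 - 1.556, -68.730 + 1.499] = [-70.286, -67.231]. RSS = √0.538223 = 0.734.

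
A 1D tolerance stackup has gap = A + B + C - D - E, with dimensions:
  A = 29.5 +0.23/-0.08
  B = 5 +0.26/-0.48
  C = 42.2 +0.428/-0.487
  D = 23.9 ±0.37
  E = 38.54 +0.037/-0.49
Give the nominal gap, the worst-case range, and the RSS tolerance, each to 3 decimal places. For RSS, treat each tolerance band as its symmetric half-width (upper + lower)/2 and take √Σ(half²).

Stack each dimension's contribution:
  +A: nom +29.500 → Σnom=29.500; wc +0.230/-0.080 → slack +0.230/-0.080; half-tol=0.155, Σhalf²=0.024025
  +B: nom +5.000 → Σnom=34.500; wc +0.260/-0.480 → slack +0.490/-0.560; half-tol=0.370, Σhalf²=0.160925
  +C: nom +42.200 → Σnom=76.700; wc +0.428/-0.487 → slack +0.918/-1.047; half-tol=0.458, Σhalf²=0.370231
  -D: nom -23.900 → Σnom=52.800; wc +0.370/-0.370 → slack +1.288/-1.417; half-tol=0.370, Σhalf²=0.507131
  -E: nom -38.540 → Σnom=14.260; wc +0.490/-0.037 → slack +1.778/-1.454; half-tol=0.264, Σhalf²=0.576564
Nominal = 14.260. Worst-case = [14.260 - 1.454, 14.260 + 1.778] = [12.806, 16.038]. RSS = √0.576564 = 0.759.

nominal=14.260 wc=[12.806,16.038] rss=0.759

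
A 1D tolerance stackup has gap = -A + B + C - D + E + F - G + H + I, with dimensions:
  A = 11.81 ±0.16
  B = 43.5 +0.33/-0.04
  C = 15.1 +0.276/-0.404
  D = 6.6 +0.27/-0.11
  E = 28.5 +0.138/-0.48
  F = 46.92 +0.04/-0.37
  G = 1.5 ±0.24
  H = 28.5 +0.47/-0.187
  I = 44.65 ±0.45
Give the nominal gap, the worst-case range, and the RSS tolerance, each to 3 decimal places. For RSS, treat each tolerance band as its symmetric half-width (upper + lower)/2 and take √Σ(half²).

nominal=187.260 wc=[184.659,189.474] rss=0.847

Stack each dimension's contribution:
  -A: nom -11.810 → Σnom=-11.810; wc +0.160/-0.160 → slack +0.160/-0.160; half-tol=0.160, Σhalf²=0.025600
  +B: nom +43.500 → Σnom=31.690; wc +0.330/-0.040 → slack +0.490/-0.200; half-tol=0.185, Σhalf²=0.059825
  +C: nom +15.100 → Σnom=46.790; wc +0.276/-0.404 → slack +0.766/-0.604; half-tol=0.340, Σhalf²=0.175425
  -D: nom -6.600 → Σnom=40.190; wc +0.110/-0.270 → slack +0.876/-0.874; half-tol=0.190, Σhalf²=0.211525
  +E: nom +28.500 → Σnom=68.690; wc +0.138/-0.480 → slack +1.014/-1.354; half-tol=0.309, Σhalf²=0.307006
  +F: nom +46.920 → Σnom=115.610; wc +0.040/-0.370 → slack +1.054/-1.724; half-tol=0.205, Σhalf²=0.349031
  -G: nom -1.500 → Σnom=114.110; wc +0.240/-0.240 → slack +1.294/-1.964; half-tol=0.240, Σhalf²=0.406631
  +H: nom +28.500 → Σnom=142.610; wc +0.470/-0.187 → slack +1.764/-2.151; half-tol=0.329, Σhalf²=0.514543
  +I: nom +44.650 → Σnom=187.260; wc +0.450/-0.450 → slack +2.214/-2.601; half-tol=0.450, Σhalf²=0.717043
Nominal = 187.260. Worst-case = [187.260 - 2.601, 187.260 + 2.214] = [184.659, 189.474]. RSS = √0.717043 = 0.847.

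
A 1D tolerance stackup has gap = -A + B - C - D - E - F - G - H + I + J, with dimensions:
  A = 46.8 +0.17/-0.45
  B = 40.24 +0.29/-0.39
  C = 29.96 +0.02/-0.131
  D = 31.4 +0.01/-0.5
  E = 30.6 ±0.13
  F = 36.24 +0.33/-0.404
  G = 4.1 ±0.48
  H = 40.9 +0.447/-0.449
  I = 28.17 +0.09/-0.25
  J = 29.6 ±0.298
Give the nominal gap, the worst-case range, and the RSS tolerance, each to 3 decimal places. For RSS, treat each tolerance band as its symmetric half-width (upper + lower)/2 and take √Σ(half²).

nominal=-121.990 wc=[-124.515,-118.768] rss=0.991

Stack each dimension's contribution:
  -A: nom -46.800 → Σnom=-46.800; wc +0.450/-0.170 → slack +0.450/-0.170; half-tol=0.310, Σhalf²=0.096100
  +B: nom +40.240 → Σnom=-6.560; wc +0.290/-0.390 → slack +0.740/-0.560; half-tol=0.340, Σhalf²=0.211700
  -C: nom -29.960 → Σnom=-36.520; wc +0.131/-0.020 → slack +0.871/-0.580; half-tol=0.075, Σhalf²=0.217400
  -D: nom -31.400 → Σnom=-67.920; wc +0.500/-0.010 → slack +1.371/-0.590; half-tol=0.255, Σhalf²=0.282425
  -E: nom -30.600 → Σnom=-98.520; wc +0.130/-0.130 → slack +1.501/-0.720; half-tol=0.130, Σhalf²=0.299325
  -F: nom -36.240 → Σnom=-134.760; wc +0.404/-0.330 → slack +1.905/-1.050; half-tol=0.367, Σhalf²=0.434014
  -G: nom -4.100 → Σnom=-138.860; wc +0.480/-0.480 → slack +2.385/-1.530; half-tol=0.480, Σhalf²=0.664414
  -H: nom -40.900 → Σnom=-179.760; wc +0.449/-0.447 → slack +2.834/-1.977; half-tol=0.448, Σhalf²=0.865118
  +I: nom +28.170 → Σnom=-151.590; wc +0.090/-0.250 → slack +2.924/-2.227; half-tol=0.170, Σhalf²=0.894018
  +J: nom +29.600 → Σnom=-121.990; wc +0.298/-0.298 → slack +3.222/-2.525; half-tol=0.298, Σhalf²=0.982822
Nominal = -121.990. Worst-case = [-121.990 - 2.525, -121.990 + 3.222] = [-124.515, -118.768]. RSS = √0.982822 = 0.991.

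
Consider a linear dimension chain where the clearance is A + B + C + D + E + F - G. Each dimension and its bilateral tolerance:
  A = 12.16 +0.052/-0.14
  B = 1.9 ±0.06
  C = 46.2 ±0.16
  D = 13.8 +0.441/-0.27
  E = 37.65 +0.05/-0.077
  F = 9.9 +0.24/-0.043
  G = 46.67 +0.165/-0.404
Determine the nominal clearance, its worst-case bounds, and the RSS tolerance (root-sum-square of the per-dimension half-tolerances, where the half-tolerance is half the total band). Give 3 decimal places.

nominal=74.940 wc=[74.025,76.347] rss=0.519

Stack each dimension's contribution:
  +A: nom +12.160 → Σnom=12.160; wc +0.052/-0.140 → slack +0.052/-0.140; half-tol=0.096, Σhalf²=0.009216
  +B: nom +1.900 → Σnom=14.060; wc +0.060/-0.060 → slack +0.112/-0.200; half-tol=0.060, Σhalf²=0.012816
  +C: nom +46.200 → Σnom=60.260; wc +0.160/-0.160 → slack +0.272/-0.360; half-tol=0.160, Σhalf²=0.038416
  +D: nom +13.800 → Σnom=74.060; wc +0.441/-0.270 → slack +0.713/-0.630; half-tol=0.356, Σhalf²=0.164796
  +E: nom +37.650 → Σnom=111.710; wc +0.050/-0.077 → slack +0.763/-0.707; half-tol=0.064, Σhalf²=0.168829
  +F: nom +9.900 → Σnom=121.610; wc +0.240/-0.043 → slack +1.003/-0.750; half-tol=0.141, Σhalf²=0.188851
  -G: nom -46.670 → Σnom=74.940; wc +0.404/-0.165 → slack +1.407/-0.915; half-tol=0.285, Σhalf²=0.269791
Nominal = 74.940. Worst-case = [74.940 - 0.915, 74.940 + 1.407] = [74.025, 76.347]. RSS = √0.269791 = 0.519.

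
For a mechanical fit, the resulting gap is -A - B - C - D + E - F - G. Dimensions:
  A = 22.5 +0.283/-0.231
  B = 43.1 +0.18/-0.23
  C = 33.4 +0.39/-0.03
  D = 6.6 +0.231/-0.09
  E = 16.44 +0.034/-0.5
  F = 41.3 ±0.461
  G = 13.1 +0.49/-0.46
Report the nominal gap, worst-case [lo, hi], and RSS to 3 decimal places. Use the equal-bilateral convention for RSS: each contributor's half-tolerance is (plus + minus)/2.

Stack each dimension's contribution:
  -A: nom -22.500 → Σnom=-22.500; wc +0.231/-0.283 → slack +0.231/-0.283; half-tol=0.257, Σhalf²=0.066049
  -B: nom -43.100 → Σnom=-65.600; wc +0.230/-0.180 → slack +0.461/-0.463; half-tol=0.205, Σhalf²=0.108074
  -C: nom -33.400 → Σnom=-99.000; wc +0.030/-0.390 → slack +0.491/-0.853; half-tol=0.210, Σhalf²=0.152174
  -D: nom -6.600 → Σnom=-105.600; wc +0.090/-0.231 → slack +0.581/-1.084; half-tol=0.161, Σhalf²=0.177934
  +E: nom +16.440 → Σnom=-89.160; wc +0.034/-0.500 → slack +0.615/-1.584; half-tol=0.267, Σhalf²=0.249223
  -F: nom -41.300 → Σnom=-130.460; wc +0.461/-0.461 → slack +1.076/-2.045; half-tol=0.461, Σhalf²=0.461744
  -G: nom -13.100 → Σnom=-143.560; wc +0.460/-0.490 → slack +1.536/-2.535; half-tol=0.475, Σhalf²=0.687369
Nominal = -143.560. Worst-case = [-143.560 - 2.535, -143.560 + 1.536] = [-146.095, -142.024]. RSS = √0.687369 = 0.829.

nominal=-143.560 wc=[-146.095,-142.024] rss=0.829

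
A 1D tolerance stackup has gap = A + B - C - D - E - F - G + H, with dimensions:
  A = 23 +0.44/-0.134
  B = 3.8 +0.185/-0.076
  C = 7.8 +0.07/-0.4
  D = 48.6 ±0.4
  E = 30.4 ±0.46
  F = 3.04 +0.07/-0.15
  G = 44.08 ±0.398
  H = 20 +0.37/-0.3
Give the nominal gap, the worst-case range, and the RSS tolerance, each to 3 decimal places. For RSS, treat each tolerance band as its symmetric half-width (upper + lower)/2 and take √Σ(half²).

Stack each dimension's contribution:
  +A: nom +23.000 → Σnom=23.000; wc +0.440/-0.134 → slack +0.440/-0.134; half-tol=0.287, Σhalf²=0.082369
  +B: nom +3.800 → Σnom=26.800; wc +0.185/-0.076 → slack +0.625/-0.210; half-tol=0.131, Σhalf²=0.099399
  -C: nom -7.800 → Σnom=19.000; wc +0.400/-0.070 → slack +1.025/-0.280; half-tol=0.235, Σhalf²=0.154624
  -D: nom -48.600 → Σnom=-29.600; wc +0.400/-0.400 → slack +1.425/-0.680; half-tol=0.400, Σhalf²=0.314624
  -E: nom -30.400 → Σnom=-60.000; wc +0.460/-0.460 → slack +1.885/-1.140; half-tol=0.460, Σhalf²=0.526224
  -F: nom -3.040 → Σnom=-63.040; wc +0.150/-0.070 → slack +2.035/-1.210; half-tol=0.110, Σhalf²=0.538324
  -G: nom -44.080 → Σnom=-107.120; wc +0.398/-0.398 → slack +2.433/-1.608; half-tol=0.398, Σhalf²=0.696728
  +H: nom +20.000 → Σnom=-87.120; wc +0.370/-0.300 → slack +2.803/-1.908; half-tol=0.335, Σhalf²=0.808953
Nominal = -87.120. Worst-case = [-87.120 - 1.908, -87.120 + 2.803] = [-89.028, -84.317]. RSS = √0.808953 = 0.899.

nominal=-87.120 wc=[-89.028,-84.317] rss=0.899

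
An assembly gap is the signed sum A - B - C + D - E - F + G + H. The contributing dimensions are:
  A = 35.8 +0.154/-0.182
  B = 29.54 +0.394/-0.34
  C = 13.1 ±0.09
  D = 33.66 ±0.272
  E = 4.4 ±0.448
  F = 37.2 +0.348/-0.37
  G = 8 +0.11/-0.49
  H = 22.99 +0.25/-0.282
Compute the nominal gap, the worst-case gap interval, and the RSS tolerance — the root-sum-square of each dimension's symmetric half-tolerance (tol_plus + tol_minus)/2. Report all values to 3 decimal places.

nominal=16.210 wc=[13.704,18.244] rss=0.858

Stack each dimension's contribution:
  +A: nom +35.800 → Σnom=35.800; wc +0.154/-0.182 → slack +0.154/-0.182; half-tol=0.168, Σhalf²=0.028224
  -B: nom -29.540 → Σnom=6.260; wc +0.340/-0.394 → slack +0.494/-0.576; half-tol=0.367, Σhalf²=0.162913
  -C: nom -13.100 → Σnom=-6.840; wc +0.090/-0.090 → slack +0.584/-0.666; half-tol=0.090, Σhalf²=0.171013
  +D: nom +33.660 → Σnom=26.820; wc +0.272/-0.272 → slack +0.856/-0.938; half-tol=0.272, Σhalf²=0.244997
  -E: nom -4.400 → Σnom=22.420; wc +0.448/-0.448 → slack +1.304/-1.386; half-tol=0.448, Σhalf²=0.445701
  -F: nom -37.200 → Σnom=-14.780; wc +0.370/-0.348 → slack +1.674/-1.734; half-tol=0.359, Σhalf²=0.574582
  +G: nom +8.000 → Σnom=-6.780; wc +0.110/-0.490 → slack +1.784/-2.224; half-tol=0.300, Σhalf²=0.664582
  +H: nom +22.990 → Σnom=16.210; wc +0.250/-0.282 → slack +2.034/-2.506; half-tol=0.266, Σhalf²=0.735338
Nominal = 16.210. Worst-case = [16.210 - 2.506, 16.210 + 2.034] = [13.704, 18.244]. RSS = √0.735338 = 0.858.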